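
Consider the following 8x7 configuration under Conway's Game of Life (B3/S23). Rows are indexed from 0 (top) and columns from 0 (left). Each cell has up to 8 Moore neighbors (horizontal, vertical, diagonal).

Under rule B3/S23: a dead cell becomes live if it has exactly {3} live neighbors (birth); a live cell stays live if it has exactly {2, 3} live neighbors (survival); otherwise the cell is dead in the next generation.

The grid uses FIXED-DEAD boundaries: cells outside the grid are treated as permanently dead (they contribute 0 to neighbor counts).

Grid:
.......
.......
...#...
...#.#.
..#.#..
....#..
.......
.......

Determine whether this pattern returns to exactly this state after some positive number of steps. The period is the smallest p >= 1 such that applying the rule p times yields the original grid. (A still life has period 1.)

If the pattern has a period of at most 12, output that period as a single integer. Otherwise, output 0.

Answer: 2

Derivation:
Simulating and comparing each generation to the original:
Gen 0 (original, given above): 6 live cells
Gen 1: 6 live cells, differs from original
Gen 2: 6 live cells, MATCHES original -> period = 2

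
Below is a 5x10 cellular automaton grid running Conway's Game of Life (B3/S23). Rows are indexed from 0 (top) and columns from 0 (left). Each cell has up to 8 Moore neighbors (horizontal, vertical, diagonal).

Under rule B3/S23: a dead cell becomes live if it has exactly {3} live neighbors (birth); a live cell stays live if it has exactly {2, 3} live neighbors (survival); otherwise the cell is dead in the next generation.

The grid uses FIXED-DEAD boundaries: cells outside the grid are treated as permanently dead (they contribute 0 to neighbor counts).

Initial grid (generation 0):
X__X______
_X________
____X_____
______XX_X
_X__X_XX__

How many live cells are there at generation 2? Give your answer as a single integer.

Answer: 5

Derivation:
Simulating step by step:
Generation 0 (given above): 11 live cells
Generation 1: 7 live cells
__________
__________
__________
______XXX_
_____XXXX_
Generation 2: 5 live cells
__________
__________
_______X__
_____X__X_
_____X__X_
Population at generation 2: 5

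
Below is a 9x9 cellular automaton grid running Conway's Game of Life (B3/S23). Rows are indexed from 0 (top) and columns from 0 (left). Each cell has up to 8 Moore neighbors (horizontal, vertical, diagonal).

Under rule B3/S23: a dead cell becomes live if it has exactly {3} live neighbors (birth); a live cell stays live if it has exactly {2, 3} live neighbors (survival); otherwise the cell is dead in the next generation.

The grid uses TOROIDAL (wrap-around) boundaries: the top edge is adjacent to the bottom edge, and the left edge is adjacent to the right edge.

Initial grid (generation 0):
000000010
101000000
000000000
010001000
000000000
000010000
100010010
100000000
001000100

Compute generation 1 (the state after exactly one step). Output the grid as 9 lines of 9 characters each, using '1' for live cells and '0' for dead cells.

Answer: 010000000
000000000
010000000
000000000
000000000
000000000
000000001
010000001
000000000

Derivation:
Simulating step by step:
Generation 0 (given above): 12 live cells
Generation 1: 5 live cells
(generation 1 grid is the final answer)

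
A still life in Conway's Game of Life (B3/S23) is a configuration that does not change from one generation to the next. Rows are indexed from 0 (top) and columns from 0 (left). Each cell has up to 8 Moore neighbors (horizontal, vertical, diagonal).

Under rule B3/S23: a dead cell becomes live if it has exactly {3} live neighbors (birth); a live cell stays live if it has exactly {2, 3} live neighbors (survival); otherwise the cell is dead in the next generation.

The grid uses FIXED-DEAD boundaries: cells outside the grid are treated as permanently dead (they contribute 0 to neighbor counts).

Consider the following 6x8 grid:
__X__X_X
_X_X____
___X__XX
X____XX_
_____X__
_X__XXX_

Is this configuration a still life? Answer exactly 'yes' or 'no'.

Compute generation 1 and compare to generation 0 (given above):
Generation 1:
__X_____
___XX__X
__X_XXXX
____XX_X
________
____XXX_
Cell (0,5) differs: gen0=1 vs gen1=0 -> NOT a still life.

Answer: no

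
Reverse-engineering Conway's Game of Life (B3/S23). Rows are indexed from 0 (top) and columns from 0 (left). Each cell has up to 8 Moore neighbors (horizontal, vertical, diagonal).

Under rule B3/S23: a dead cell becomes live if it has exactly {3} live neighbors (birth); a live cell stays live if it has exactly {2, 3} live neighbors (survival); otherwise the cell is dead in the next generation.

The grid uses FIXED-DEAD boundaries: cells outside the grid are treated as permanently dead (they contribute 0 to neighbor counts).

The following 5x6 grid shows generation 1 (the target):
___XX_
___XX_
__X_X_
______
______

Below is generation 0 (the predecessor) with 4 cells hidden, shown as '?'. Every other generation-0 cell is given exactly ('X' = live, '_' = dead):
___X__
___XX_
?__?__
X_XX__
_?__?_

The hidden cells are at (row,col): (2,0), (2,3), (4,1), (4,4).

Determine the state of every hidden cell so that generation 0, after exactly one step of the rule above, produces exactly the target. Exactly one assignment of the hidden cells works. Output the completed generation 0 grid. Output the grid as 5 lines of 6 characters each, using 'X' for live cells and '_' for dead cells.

Hidden generation-0 cells (in order): (2,0), (2,3), (4,1), (4,4).
A hidden cell only influences target cells in its own 3x3 neighborhood. Try each of the 2^4 = 16 assignments, step the completed generation 0 forward once under B3/S23, and compare with the target:
  (2,0)=_ (2,3)=_ (4,1)=_ (4,4)=_ -> step reproduces the target at every cell -> ACCEPT
  (2,0)=_ (2,3)=_ (4,1)=_ (4,4)=X -> step gives (3,3)='X' but target has '_' -> reject
  (2,0)=_ (2,3)=_ (4,1)=X (4,4)=_ -> step gives (3,1)='X' but target has '_' -> reject
  (2,0)=_ (2,3)=_ (4,1)=X (4,4)=X -> step gives (3,1)='X' but target has '_' -> reject
  (2,0)=_ (2,3)=X (4,1)=_ (4,4)=_ -> step gives (1,2)='X' but target has '_' -> reject
  (2,0)=_ (2,3)=X (4,1)=_ (4,4)=X -> step gives (1,2)='X' but target has '_' -> reject
  (2,0)=_ (2,3)=X (4,1)=X (4,4)=_ -> step gives (1,2)='X' but target has '_' -> reject
  (2,0)=_ (2,3)=X (4,1)=X (4,4)=X -> step gives (1,2)='X' but target has '_' -> reject
  (2,0)=X (2,3)=_ (4,1)=_ (4,4)=_ -> step gives (2,1)='X' but target has '_' -> reject
  (2,0)=X (2,3)=_ (4,1)=_ (4,4)=X -> step gives (2,1)='X' but target has '_' -> reject
  (2,0)=X (2,3)=_ (4,1)=X (4,4)=_ -> step gives (2,1)='X' but target has '_' -> reject
  (2,0)=X (2,3)=_ (4,1)=X (4,4)=X -> step gives (2,1)='X' but target has '_' -> reject
  (2,0)=X (2,3)=X (4,1)=_ (4,4)=_ -> step gives (1,2)='X' but target has '_' -> reject
  (2,0)=X (2,3)=X (4,1)=_ (4,4)=X -> step gives (1,2)='X' but target has '_' -> reject
  (2,0)=X (2,3)=X (4,1)=X (4,4)=_ -> step gives (1,2)='X' but target has '_' -> reject
  (2,0)=X (2,3)=X (4,1)=X (4,4)=X -> step gives (1,2)='X' but target has '_' -> reject
Unique solution: (2,0)=dead, (2,3)=dead, (4,1)=dead, (4,4)=dead.
Check: live-neighbor counts of every cell in the completed generation 0:
002231
002221
123431
021110
122210
Applying B3/S23 to generation 0 with these counts gives:
___XX_
___XX_
__X_X_
______
______
which matches the target exactly.

Answer: ___X__
___XX_
______
X_XX__
______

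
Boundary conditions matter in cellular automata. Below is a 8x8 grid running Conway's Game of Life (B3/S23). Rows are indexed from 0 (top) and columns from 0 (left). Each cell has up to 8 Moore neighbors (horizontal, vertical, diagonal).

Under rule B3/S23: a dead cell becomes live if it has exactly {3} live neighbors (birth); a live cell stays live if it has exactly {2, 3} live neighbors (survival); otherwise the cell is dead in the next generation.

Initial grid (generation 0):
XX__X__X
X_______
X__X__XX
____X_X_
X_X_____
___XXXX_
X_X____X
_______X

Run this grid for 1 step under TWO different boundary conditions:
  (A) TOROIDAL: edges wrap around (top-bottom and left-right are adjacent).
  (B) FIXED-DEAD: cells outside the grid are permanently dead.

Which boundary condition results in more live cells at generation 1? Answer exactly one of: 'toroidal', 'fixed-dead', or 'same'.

Answer: toroidal

Derivation:
Under TOROIDAL boundary, generation 1:
_X_____X
______X_
X____XX_
XX_X_XX_
______XX
X_XXXXX_
X__XXX_X
______X_
Population = 25

Under FIXED-DEAD boundary, generation 1:
XX______
X_____XX
_____XXX
_X_X_XXX
______X_
__XXXXX_
___XXX_X
________
Population = 23

Comparison: toroidal=25, fixed-dead=23 -> toroidal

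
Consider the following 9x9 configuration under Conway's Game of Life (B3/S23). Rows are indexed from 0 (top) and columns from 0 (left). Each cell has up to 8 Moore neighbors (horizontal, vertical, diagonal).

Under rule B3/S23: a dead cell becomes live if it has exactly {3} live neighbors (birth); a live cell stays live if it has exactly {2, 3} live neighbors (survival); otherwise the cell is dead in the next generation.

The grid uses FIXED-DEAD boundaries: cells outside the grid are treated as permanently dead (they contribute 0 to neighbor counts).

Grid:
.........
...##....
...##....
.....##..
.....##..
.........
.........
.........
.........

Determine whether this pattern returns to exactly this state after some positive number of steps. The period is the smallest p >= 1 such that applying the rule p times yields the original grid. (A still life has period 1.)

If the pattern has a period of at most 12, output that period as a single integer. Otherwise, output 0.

Answer: 2

Derivation:
Simulating and comparing each generation to the original:
Gen 0 (original, given above): 8 live cells
Gen 1: 6 live cells, differs from original
Gen 2: 8 live cells, MATCHES original -> period = 2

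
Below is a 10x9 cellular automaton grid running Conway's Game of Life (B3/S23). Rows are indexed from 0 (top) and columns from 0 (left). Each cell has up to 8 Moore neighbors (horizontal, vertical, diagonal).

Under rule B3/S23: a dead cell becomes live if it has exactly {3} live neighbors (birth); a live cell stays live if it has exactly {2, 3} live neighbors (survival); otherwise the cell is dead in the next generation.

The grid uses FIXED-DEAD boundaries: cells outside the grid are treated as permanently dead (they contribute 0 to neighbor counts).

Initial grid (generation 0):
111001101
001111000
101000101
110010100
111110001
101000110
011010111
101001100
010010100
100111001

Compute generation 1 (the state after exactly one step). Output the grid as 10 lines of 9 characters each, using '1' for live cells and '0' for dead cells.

Simulating step by step:
Generation 0 (given above): 46 live cells
Generation 1: 30 live cells
(generation 1 grid is the final answer)

Answer: 011001100
100010000
101000110
000010000
000010100
100010100
101000001
101010000
111000110
000111000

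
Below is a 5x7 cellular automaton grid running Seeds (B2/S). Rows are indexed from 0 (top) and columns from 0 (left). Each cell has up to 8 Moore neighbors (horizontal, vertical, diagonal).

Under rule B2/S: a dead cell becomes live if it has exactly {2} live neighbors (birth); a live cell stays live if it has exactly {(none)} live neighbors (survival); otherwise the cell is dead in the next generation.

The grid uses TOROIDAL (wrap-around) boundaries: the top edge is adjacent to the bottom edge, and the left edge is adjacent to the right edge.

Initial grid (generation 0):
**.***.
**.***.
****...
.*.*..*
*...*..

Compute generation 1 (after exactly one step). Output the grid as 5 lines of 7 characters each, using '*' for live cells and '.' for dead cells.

Answer: .......
.......
.......
.....*.
.......

Derivation:
Simulating step by step:
Generation 0 (given above): 19 live cells
Generation 1: 1 live cells
(generation 1 grid is the final answer)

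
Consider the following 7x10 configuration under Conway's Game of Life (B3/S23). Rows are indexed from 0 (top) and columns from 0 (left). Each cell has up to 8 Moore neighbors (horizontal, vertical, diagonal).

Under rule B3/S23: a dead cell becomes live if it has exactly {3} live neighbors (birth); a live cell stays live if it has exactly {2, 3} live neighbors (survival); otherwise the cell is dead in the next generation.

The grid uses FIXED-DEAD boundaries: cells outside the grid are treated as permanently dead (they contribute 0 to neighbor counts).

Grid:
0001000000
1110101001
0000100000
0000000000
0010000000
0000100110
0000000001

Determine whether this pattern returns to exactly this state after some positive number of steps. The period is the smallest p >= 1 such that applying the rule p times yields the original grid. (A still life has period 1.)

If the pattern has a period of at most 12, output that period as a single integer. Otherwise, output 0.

Answer: 0

Derivation:
Simulating and comparing each generation to the original:
Gen 0 (original, given above): 13 live cells
Gen 1: 12 live cells, differs from original
Gen 2: 8 live cells, differs from original
Gen 3: 6 live cells, differs from original
Gen 4: 4 live cells, differs from original
Gen 5: 4 live cells, differs from original
Gen 6: 4 live cells, differs from original
Gen 7: 4 live cells, differs from original
Gen 8: 4 live cells, differs from original
Gen 9: 4 live cells, differs from original
Gen 10: 4 live cells, differs from original
Gen 11: 4 live cells, differs from original
Gen 12: 4 live cells, differs from original
No period found within 12 steps.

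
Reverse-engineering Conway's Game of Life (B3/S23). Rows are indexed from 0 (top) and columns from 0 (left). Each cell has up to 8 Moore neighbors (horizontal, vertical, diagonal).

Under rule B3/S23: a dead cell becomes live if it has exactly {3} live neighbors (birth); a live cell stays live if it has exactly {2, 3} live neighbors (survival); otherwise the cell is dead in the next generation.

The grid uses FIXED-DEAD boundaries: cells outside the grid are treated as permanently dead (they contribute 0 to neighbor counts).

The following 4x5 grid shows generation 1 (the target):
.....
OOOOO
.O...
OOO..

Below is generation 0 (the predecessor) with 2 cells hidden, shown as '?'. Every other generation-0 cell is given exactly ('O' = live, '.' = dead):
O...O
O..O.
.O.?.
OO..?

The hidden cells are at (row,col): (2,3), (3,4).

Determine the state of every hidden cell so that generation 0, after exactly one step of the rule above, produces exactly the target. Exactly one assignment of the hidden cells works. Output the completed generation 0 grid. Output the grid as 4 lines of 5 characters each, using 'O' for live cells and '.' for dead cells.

Answer: O...O
O..O.
.O.O.
OO...

Derivation:
Hidden generation-0 cells (in order): (2,3), (3,4).
A hidden cell only influences target cells in its own 3x3 neighborhood. Try each of the 2^2 = 4 assignments, step the completed generation 0 forward once under B3/S23, and compare with the target:
  (2,3)=. (3,4)=. -> step gives (1,2)='.' but target has 'O' -> reject
  (2,3)=. (3,4)=O -> step gives (1,2)='.' but target has 'O' -> reject
  (2,3)=O (3,4)=. -> step reproduces the target at every cell -> ACCEPT
  (2,3)=O (3,4)=O -> step gives (2,3)='O' but target has '.' -> reject
Unique solution: (2,3)=live, (3,4)=dead.
Check: live-neighbor counts of every cell in the completed generation 0:
12121
23323
43412
22311
Applying B3/S23 to generation 0 with these counts gives:
.....
OOOOO
.O...
OOO..
which matches the target exactly.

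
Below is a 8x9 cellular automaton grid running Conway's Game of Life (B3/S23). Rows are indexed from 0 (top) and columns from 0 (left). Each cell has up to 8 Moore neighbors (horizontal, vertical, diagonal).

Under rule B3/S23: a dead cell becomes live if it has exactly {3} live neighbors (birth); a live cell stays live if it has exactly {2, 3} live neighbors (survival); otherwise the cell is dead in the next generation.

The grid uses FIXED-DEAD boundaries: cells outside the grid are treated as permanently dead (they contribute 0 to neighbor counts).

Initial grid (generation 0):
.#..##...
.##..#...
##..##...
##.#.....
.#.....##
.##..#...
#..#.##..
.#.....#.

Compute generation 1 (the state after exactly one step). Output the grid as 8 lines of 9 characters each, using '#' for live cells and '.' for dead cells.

Answer: .##.##...
..##..#..
...###...
....#....
.........
###.##.#.
#...###..
......#..

Derivation:
Simulating step by step:
Generation 0 (given above): 25 live cells
Generation 1: 22 live cells
(generation 1 grid is the final answer)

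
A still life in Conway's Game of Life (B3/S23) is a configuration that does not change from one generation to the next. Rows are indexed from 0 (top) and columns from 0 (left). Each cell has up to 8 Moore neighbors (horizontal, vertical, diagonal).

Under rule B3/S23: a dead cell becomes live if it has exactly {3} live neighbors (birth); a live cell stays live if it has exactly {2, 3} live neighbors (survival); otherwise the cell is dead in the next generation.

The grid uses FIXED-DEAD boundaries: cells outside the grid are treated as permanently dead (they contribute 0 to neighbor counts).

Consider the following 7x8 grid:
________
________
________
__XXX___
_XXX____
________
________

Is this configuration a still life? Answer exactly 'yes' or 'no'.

Answer: no

Derivation:
Compute generation 1 and compare to generation 0 (given above):
Generation 1:
________
________
___X____
_X__X___
_X__X___
__X_____
________
Cell (2,3) differs: gen0=0 vs gen1=1 -> NOT a still life.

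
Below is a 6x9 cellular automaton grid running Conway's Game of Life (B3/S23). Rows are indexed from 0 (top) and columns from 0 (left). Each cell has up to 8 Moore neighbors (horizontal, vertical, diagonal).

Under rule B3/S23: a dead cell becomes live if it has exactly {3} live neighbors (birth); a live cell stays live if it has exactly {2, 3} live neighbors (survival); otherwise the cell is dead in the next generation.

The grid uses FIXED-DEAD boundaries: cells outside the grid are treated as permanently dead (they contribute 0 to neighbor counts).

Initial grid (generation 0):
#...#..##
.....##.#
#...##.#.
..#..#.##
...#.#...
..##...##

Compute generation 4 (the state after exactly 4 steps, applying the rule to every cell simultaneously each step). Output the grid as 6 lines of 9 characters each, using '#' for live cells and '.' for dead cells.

Simulating step by step:
Generation 0 (given above): 21 live cells
Generation 1: 14 live cells
.....####
........#
....#....
...#.#.##
...#.....
..###....
Generation 2: 13 live cells
......###
.....##.#
....#..##
...#.....
.........
..###....
Generation 3: 12 live cells
.....##.#
.....#...
....#####
.........
..#.#....
...#.....
Generation 4: 13 live cells
(generation 4 grid is the final answer)

Answer: .....##..
........#
....####.
...##.##.
...#.....
...#.....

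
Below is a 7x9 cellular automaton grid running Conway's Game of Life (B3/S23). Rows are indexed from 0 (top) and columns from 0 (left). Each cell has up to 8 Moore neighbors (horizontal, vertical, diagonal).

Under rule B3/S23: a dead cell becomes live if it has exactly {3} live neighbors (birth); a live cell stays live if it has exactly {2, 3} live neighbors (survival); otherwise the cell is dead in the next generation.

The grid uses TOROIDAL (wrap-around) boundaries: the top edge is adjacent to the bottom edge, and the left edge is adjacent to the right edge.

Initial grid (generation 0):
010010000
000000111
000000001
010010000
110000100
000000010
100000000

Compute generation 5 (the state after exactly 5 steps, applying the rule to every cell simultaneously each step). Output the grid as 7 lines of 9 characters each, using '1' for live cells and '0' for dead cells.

Answer: 000000011
000000011
000000010
000000111
000000100
000000110
000000110

Derivation:
Simulating step by step:
Generation 0 (given above): 13 live cells
Generation 1: 14 live cells
100000011
100000011
100000001
010000000
110000000
110000001
000000000
Generation 2: 13 live cells
100000010
010000000
010000010
010000001
001000001
010000001
010000010
Generation 3: 22 live cells
110000001
110000001
011000000
011000011
011000011
011000011
010000010
Generation 4: 11 live cells
001000010
000000001
000000010
000100011
000100100
000000100
000000010
Generation 5: 13 live cells
(generation 5 grid is the final answer)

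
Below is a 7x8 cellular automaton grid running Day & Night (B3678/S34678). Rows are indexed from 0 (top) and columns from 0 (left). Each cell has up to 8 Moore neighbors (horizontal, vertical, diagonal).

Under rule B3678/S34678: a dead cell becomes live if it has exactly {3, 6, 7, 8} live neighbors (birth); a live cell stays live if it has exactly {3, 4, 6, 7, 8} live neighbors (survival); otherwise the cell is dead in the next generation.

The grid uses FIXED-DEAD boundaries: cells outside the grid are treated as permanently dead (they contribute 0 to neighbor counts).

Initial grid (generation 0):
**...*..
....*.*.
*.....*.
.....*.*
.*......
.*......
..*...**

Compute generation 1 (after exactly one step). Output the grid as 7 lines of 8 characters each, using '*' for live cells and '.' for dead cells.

Answer: ........
**......
......**
......*.
........
..*.....
........

Derivation:
Simulating step by step:
Generation 0 (given above): 14 live cells
Generation 1: 6 live cells
(generation 1 grid is the final answer)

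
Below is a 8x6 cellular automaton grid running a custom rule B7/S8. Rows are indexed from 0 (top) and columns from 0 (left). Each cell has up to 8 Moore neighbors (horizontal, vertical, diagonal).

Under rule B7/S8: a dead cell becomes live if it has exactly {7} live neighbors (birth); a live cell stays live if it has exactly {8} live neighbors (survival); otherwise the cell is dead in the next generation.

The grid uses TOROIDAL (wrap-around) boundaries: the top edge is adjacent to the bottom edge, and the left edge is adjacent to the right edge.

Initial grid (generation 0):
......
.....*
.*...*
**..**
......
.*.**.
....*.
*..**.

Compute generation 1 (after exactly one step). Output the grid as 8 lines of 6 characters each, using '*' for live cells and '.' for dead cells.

Simulating step by step:
Generation 0 (given above): 14 live cells
Generation 1: 0 live cells
(generation 1 grid is the final answer)

Answer: ......
......
......
......
......
......
......
......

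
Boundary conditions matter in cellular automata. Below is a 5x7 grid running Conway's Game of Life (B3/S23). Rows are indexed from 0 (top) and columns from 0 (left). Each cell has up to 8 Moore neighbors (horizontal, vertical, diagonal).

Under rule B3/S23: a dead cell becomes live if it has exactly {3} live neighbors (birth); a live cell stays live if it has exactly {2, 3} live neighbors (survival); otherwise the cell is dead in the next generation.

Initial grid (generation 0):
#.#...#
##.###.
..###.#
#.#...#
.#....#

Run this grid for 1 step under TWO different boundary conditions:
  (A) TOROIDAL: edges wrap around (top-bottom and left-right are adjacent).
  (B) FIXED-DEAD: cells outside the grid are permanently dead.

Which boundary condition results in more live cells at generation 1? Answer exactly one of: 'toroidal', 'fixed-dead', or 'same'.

Under TOROIDAL boundary, generation 1:
..###..
.......
.......
..#...#
..#..#.
Population = 7

Under FIXED-DEAD boundary, generation 1:
#.####.
#.....#
#.....#
..#...#
.#.....
Population = 12

Comparison: toroidal=7, fixed-dead=12 -> fixed-dead

Answer: fixed-dead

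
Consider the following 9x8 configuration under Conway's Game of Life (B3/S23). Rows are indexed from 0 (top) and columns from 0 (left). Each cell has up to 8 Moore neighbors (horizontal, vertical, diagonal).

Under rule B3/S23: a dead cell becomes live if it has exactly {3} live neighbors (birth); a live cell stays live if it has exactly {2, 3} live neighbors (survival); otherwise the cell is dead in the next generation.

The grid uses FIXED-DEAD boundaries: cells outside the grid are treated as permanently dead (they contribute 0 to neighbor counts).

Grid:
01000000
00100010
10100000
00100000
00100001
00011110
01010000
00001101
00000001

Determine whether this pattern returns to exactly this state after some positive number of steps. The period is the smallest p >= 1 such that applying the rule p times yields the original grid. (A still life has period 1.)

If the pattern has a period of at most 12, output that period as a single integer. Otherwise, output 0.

Simulating and comparing each generation to the original:
Gen 0 (original, given above): 18 live cells
Gen 1: 18 live cells, differs from original
Gen 2: 13 live cells, differs from original
Gen 3: 15 live cells, differs from original
Gen 4: 10 live cells, differs from original
Gen 5: 9 live cells, differs from original
Gen 6: 11 live cells, differs from original
Gen 7: 10 live cells, differs from original
Gen 8: 9 live cells, differs from original
Gen 9: 10 live cells, differs from original
Gen 10: 9 live cells, differs from original
Gen 11: 7 live cells, differs from original
Gen 12: 6 live cells, differs from original
No period found within 12 steps.

Answer: 0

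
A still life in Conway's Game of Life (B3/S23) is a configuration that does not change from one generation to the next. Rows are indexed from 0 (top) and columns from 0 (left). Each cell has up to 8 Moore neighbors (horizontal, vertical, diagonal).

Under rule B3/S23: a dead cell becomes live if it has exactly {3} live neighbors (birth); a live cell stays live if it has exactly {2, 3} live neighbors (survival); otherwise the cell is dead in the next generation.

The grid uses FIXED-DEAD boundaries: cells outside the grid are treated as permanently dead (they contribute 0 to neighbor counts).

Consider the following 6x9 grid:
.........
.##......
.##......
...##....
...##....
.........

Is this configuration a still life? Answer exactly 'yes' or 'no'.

Compute generation 1 and compare to generation 0 (given above):
Generation 1:
.........
.##......
.#.......
....#....
...##....
.........
Cell (2,2) differs: gen0=1 vs gen1=0 -> NOT a still life.

Answer: no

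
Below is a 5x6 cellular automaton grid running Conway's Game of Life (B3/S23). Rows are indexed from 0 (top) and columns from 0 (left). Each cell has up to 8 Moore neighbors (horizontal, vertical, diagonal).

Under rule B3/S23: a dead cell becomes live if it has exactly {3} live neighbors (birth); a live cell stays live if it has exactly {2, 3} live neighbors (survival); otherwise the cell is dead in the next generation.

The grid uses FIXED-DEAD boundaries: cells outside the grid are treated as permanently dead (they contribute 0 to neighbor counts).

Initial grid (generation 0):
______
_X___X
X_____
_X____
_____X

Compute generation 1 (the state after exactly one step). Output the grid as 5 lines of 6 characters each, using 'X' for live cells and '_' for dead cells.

Answer: ______
______
XX____
______
______

Derivation:
Simulating step by step:
Generation 0 (given above): 5 live cells
Generation 1: 2 live cells
(generation 1 grid is the final answer)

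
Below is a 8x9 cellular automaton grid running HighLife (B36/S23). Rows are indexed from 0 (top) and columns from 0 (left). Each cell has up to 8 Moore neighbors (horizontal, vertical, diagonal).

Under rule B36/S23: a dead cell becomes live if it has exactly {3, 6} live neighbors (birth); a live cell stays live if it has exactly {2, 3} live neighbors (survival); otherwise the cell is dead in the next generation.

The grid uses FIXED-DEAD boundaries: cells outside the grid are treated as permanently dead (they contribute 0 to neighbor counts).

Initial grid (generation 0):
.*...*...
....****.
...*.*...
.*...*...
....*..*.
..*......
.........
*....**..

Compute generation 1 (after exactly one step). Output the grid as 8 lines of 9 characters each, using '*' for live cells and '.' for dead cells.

Simulating step by step:
Generation 0 (given above): 16 live cells
Generation 1: 4 live cells
(generation 1 grid is the final answer)

Answer: ....**...
.........
.........
.....**..
.........
.........
.........
.........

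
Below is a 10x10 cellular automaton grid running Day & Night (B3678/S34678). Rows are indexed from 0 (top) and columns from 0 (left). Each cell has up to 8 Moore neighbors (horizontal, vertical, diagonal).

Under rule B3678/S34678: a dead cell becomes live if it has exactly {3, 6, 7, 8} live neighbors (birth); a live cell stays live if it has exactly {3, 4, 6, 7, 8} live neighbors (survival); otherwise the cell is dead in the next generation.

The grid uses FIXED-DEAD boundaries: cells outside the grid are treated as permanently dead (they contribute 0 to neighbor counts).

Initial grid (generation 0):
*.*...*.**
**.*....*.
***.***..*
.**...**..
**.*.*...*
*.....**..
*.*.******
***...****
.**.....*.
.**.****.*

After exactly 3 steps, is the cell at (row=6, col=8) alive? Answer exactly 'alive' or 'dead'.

Simulating step by step:
Generation 0 (given above): 53 live cells
Generation 1: 44 live cells
.......*..
**.**.*.*.
**...**.*.
.*....*.*.
**......*.
*.**...*.*
**.*.*****
***...****
.*.....*..
.***....*.
Generation 2: 46 live cells
..........
***...*...
**..****.*
.**..*...*
**......**
***.*..***
*****..***
*.*..*.***
..**..**.*
..*.......
Generation 3: 38 live cells
.*........
**....**..
**.*.**.*.
..*.**.*.*
**.*...*.*
.*.....**.
**..**..*.
.*.*....**
..**..**..
...*......

Cell (6,8) at generation 3: 1 -> alive

Answer: alive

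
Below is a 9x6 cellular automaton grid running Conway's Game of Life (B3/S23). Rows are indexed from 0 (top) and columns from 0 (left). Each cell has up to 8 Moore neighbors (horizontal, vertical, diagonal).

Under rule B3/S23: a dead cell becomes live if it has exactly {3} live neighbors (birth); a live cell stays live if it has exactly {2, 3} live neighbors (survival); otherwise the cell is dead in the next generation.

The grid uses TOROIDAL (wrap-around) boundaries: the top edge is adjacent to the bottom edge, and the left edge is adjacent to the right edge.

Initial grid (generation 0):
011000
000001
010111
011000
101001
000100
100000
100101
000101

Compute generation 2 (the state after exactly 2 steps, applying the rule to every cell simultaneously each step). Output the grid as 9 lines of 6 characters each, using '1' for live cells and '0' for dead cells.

Answer: 000000
010000
000101
110001
101001
001100
000010
010000
011100

Derivation:
Simulating step by step:
Generation 0 (given above): 19 live cells
Generation 1: 24 live cells
101010
010101
010111
000000
101100
110001
100011
100001
010101
Generation 2: 16 live cells
(generation 2 grid is the final answer)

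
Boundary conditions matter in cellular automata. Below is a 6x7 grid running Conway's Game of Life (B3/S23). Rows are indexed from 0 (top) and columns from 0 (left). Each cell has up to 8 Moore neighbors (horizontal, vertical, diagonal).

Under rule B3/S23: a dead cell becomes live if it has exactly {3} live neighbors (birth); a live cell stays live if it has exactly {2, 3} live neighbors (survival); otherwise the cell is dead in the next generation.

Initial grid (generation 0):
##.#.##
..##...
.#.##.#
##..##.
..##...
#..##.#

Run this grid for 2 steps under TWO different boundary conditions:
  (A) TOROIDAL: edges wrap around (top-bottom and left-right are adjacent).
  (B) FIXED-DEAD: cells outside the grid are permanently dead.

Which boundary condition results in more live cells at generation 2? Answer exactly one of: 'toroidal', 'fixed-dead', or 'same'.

Under TOROIDAL boundary, generation 2:
.......
#......
.#...##
.##..##
##....#
.......
Population = 11

Under FIXED-DEAD boundary, generation 2:
.......
#.#....
.......
..#....
#.#.#..
.###...
Population = 9

Comparison: toroidal=11, fixed-dead=9 -> toroidal

Answer: toroidal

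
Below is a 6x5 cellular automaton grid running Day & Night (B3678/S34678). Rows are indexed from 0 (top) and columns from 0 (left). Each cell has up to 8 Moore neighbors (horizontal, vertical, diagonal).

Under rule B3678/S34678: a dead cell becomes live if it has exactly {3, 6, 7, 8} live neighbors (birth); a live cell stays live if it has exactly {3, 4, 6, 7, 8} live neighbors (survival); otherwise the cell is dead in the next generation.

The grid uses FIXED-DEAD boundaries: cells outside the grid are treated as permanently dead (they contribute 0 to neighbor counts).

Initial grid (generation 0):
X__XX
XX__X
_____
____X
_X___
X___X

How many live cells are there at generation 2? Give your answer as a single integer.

Answer: 0

Derivation:
Simulating step by step:
Generation 0 (given above): 10 live cells
Generation 1: 2 live cells
_X___
___X_
_____
_____
_____
_____
Generation 2: 0 live cells
_____
_____
_____
_____
_____
_____
Population at generation 2: 0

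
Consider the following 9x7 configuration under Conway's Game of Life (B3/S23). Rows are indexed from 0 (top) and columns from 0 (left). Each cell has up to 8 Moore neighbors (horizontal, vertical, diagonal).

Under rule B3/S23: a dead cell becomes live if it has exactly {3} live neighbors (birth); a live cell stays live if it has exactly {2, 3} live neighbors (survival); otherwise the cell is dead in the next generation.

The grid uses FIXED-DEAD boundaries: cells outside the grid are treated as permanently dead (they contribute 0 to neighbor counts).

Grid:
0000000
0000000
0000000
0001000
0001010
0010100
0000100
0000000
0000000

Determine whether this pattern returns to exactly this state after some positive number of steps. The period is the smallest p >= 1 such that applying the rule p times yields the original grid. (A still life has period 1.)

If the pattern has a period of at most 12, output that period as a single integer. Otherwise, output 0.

Answer: 2

Derivation:
Simulating and comparing each generation to the original:
Gen 0 (original, given above): 6 live cells
Gen 1: 6 live cells, differs from original
Gen 2: 6 live cells, MATCHES original -> period = 2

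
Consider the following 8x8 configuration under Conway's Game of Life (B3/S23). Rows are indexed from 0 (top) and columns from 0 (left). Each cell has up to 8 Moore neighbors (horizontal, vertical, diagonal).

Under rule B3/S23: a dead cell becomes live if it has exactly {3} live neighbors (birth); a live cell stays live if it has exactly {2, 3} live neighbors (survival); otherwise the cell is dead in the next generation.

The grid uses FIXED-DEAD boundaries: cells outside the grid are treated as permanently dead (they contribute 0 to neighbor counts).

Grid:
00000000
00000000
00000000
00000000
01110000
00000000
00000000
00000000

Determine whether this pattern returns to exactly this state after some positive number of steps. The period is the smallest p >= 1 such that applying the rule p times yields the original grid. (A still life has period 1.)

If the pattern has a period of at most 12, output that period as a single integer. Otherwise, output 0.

Simulating and comparing each generation to the original:
Gen 0 (original, given above): 3 live cells
Gen 1: 3 live cells, differs from original
Gen 2: 3 live cells, MATCHES original -> period = 2

Answer: 2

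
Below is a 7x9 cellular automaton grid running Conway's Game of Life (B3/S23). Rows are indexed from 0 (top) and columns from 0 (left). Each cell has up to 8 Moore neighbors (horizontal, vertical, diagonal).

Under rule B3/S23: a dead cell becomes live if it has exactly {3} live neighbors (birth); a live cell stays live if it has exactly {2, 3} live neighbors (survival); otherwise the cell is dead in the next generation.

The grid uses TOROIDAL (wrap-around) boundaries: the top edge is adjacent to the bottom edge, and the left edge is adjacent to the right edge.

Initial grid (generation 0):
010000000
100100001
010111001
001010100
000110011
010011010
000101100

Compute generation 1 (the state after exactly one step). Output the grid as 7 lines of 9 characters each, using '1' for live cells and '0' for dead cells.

Simulating step by step:
Generation 0 (given above): 23 live cells
Generation 1: 23 live cells
(generation 1 grid is the final answer)

Answer: 101010000
010100001
010001011
101000101
001000011
001000011
001001100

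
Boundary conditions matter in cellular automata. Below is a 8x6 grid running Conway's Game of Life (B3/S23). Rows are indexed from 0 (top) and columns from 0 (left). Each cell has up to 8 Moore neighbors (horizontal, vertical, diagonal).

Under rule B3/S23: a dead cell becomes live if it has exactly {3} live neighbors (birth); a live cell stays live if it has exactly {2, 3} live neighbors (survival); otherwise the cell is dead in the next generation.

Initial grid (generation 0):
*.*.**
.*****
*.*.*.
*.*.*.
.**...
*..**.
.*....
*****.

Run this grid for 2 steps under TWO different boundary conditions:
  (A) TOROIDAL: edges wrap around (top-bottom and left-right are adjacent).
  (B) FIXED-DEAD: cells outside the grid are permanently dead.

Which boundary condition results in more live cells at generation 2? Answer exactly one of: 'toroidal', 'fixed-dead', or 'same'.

Answer: fixed-dead

Derivation:
Under TOROIDAL boundary, generation 2:
......
......
.*....
*..*..
*.*...
.*.*.*
......
......
Population = 8

Under FIXED-DEAD boundary, generation 2:
......
.*....
*.....
*..*..
*.*...
.*.*..
*..*..
.**...
Population = 12

Comparison: toroidal=8, fixed-dead=12 -> fixed-dead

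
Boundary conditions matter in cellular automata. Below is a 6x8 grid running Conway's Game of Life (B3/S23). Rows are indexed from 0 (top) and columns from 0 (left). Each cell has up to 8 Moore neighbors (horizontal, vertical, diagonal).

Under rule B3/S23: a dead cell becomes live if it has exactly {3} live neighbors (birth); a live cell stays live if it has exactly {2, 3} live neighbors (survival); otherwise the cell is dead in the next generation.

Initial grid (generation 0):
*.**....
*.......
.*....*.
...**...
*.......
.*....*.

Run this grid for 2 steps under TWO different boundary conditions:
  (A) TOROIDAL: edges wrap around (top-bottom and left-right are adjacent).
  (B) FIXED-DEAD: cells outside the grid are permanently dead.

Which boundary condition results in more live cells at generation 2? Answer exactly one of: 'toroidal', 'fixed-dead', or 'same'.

Under TOROIDAL boundary, generation 2:
..**..*.
*......*
........
........
**......
..*....*
Population = 9

Under FIXED-DEAD boundary, generation 2:
.*......
.*......
........
........
........
........
Population = 2

Comparison: toroidal=9, fixed-dead=2 -> toroidal

Answer: toroidal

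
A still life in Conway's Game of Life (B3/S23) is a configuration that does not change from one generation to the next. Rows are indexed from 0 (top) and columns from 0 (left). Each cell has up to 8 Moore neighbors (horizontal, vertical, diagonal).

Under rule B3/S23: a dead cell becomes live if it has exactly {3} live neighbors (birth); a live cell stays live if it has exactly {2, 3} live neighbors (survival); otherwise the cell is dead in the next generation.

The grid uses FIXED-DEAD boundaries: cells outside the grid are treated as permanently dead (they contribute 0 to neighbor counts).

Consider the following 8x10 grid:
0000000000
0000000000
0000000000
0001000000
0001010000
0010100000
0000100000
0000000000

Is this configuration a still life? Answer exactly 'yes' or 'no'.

Answer: no

Derivation:
Compute generation 1 and compare to generation 0 (given above):
Generation 1:
0000000000
0000000000
0000000000
0000100000
0011000000
0000110000
0001000000
0000000000
Cell (3,3) differs: gen0=1 vs gen1=0 -> NOT a still life.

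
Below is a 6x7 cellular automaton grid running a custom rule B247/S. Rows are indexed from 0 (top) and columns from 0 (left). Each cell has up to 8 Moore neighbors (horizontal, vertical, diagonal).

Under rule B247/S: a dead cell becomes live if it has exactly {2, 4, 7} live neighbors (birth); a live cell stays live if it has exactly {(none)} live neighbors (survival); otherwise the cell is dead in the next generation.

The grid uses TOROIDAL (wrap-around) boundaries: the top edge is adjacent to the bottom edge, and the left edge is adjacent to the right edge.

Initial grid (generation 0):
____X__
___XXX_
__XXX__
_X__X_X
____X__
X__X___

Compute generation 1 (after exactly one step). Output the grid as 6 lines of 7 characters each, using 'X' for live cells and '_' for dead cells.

Simulating step by step:
Generation 0 (given above): 13 live cells
Generation 1: 12 live cells
(generation 1 grid is the final answer)

Answer: __XX__X
_______
XX____X
X____X_
_XX___X
_____X_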